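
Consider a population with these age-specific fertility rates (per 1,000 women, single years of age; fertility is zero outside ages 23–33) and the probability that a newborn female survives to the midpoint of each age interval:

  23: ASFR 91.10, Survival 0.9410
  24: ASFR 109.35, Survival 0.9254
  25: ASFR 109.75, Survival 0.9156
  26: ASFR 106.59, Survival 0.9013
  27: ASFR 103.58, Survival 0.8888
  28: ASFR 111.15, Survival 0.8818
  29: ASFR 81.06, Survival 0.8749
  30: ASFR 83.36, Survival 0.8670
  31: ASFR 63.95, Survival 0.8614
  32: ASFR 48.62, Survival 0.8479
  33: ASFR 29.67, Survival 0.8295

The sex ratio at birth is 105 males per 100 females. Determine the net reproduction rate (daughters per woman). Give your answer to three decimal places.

Proportion female at birth = 100 / (100 + 105) = 0.48780.
Survival-weighted fertility by age (1·fₓ·Sₓ):
  23: 1 × 91.10/1000 × 0.9410 = 0.08573
  24: 1 × 109.35/1000 × 0.9254 = 0.10119
  25: 1 × 109.75/1000 × 0.9156 = 0.10049
  26: 1 × 106.59/1000 × 0.9013 = 0.09607
  27: 1 × 103.58/1000 × 0.8888 = 0.09206
  28: 1 × 111.15/1000 × 0.8818 = 0.09801
  29: 1 × 81.06/1000 × 0.8749 = 0.07092
  30: 1 × 83.36/1000 × 0.8670 = 0.07227
  31: 1 × 63.95/1000 × 0.8614 = 0.05509
  32: 1 × 48.62/1000 × 0.8479 = 0.04122
  33: 1 × 29.67/1000 × 0.8295 = 0.02461
Sum = 0.83766
NRR = 0.48780 × 0.83766 = 0.40861

0.409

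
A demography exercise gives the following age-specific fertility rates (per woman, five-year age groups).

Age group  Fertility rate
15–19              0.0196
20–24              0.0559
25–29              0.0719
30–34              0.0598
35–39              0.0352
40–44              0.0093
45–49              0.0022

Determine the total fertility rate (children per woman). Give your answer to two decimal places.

Sum of ASFRs = 0.0196 + 0.0559 + 0.0719 + 0.0598 + 0.0352 + 0.0093 + 0.0022 = 0.2539
TFR = 5 × 0.2539 = 1.2695

1.27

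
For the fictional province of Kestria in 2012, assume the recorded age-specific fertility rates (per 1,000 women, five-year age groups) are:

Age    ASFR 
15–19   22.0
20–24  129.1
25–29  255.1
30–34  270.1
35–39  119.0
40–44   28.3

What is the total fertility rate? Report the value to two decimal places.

Sum of ASFRs = 22.0 + 129.1 + 255.1 + 270.1 + 119.0 + 28.3 = 823.6
TFR = 5 × 823.6 / 1000 = 4.118

4.12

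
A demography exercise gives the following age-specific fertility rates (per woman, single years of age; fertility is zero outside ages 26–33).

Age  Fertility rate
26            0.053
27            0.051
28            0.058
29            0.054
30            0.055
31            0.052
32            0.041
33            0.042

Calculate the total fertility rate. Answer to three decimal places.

0.406

Sum of ASFRs = 0.053 + 0.051 + 0.058 + 0.054 + 0.055 + 0.052 + 0.041 + 0.042 = 0.406
TFR = 0.406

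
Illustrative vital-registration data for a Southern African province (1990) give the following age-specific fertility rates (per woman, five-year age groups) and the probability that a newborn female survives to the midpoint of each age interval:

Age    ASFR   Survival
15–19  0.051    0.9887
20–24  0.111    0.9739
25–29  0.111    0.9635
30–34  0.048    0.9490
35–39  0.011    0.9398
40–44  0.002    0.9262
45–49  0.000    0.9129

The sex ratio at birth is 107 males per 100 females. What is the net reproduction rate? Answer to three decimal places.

0.781

Proportion female at birth = 100 / (100 + 107) = 0.48309.
Survival-weighted fertility by age (5·fₓ·Sₓ):
  15–19: 5 × 0.051 × 0.9887 = 0.25212
  20–24: 5 × 0.111 × 0.9739 = 0.54051
  25–29: 5 × 0.111 × 0.9635 = 0.53474
  30–34: 5 × 0.048 × 0.9490 = 0.22776
  35–39: 5 × 0.011 × 0.9398 = 0.05169
  40–44: 5 × 0.002 × 0.9262 = 0.00926
  45–49: 5 × 0.000 × 0.9129 = 0.00000
Sum = 1.61608
NRR = 0.48309 × 1.61608 = 0.78071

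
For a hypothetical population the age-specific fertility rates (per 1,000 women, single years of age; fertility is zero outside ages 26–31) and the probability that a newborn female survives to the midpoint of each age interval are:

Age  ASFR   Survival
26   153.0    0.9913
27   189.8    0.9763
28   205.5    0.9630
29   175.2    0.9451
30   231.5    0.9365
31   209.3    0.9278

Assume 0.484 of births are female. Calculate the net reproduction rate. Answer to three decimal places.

Proportion female at birth = 0.484.
Each age group contributes 1 × ASFR × survival:
  26: 1 × 153.0/1000 × 0.9913 = 0.15167
  27: 1 × 189.8/1000 × 0.9763 = 0.18530
  28: 1 × 205.5/1000 × 0.9630 = 0.19790
  29: 1 × 175.2/1000 × 0.9451 = 0.16558
  30: 1 × 231.5/1000 × 0.9365 = 0.21680
  31: 1 × 209.3/1000 × 0.9278 = 0.19419
Sum = 1.11144
NRR = 0.484 × 1.11144 = 0.53794
With NRR below 1 the population is below replacement fertility.

0.538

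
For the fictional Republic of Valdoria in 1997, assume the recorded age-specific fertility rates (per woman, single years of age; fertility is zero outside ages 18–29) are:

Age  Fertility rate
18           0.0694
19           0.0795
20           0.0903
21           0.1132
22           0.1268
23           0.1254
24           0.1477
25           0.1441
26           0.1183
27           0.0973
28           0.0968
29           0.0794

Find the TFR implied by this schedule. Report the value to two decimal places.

Sum of ASFRs = 0.0694 + 0.0795 + 0.0903 + 0.1132 + 0.1268 + 0.1254 + 0.1477 + 0.1441 + 0.1183 + 0.0973 + 0.0968 + 0.0794 = 1.2882
TFR = 1.2882

1.29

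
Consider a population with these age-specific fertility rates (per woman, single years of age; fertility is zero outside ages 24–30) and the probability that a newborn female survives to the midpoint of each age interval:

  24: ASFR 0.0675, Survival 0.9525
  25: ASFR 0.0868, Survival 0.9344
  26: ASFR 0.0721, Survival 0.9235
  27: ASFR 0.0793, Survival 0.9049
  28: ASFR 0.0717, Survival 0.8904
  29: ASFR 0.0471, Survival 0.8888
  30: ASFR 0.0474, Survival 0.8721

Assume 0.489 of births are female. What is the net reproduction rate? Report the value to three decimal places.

0.211

Proportion female at birth = 0.489.
Each age group contributes 1 × ASFR × survival:
  24: 1 × 0.0675 × 0.9525 = 0.06429
  25: 1 × 0.0868 × 0.9344 = 0.08111
  26: 1 × 0.0721 × 0.9235 = 0.06658
  27: 1 × 0.0793 × 0.9049 = 0.07176
  28: 1 × 0.0717 × 0.8904 = 0.06384
  29: 1 × 0.0471 × 0.8888 = 0.04186
  30: 1 × 0.0474 × 0.8721 = 0.04134
Sum = 0.43078
NRR = 0.489 × 0.43078 = 0.21065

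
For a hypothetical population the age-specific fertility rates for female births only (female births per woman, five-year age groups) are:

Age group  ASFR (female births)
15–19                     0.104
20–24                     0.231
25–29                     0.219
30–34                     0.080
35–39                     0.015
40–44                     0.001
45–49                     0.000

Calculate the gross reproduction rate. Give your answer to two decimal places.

3.25

Sum of female ASFRs = 0.104 + 0.231 + 0.219 + 0.080 + 0.015 + 0.001 + 0.000 = 0.650
GRR = 5 × 0.650 = 3.25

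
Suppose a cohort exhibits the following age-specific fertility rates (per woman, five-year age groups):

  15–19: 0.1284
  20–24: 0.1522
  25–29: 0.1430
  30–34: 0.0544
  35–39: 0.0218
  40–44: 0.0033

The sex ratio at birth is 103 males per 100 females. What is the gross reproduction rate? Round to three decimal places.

Proportion female at birth = 100 / (100 + 103) = 0.49261.
Sum of ASFRs = 0.1284 + 0.1522 + 0.1430 + 0.0544 + 0.0218 + 0.0033 = 0.5031
TFR = 5 × 0.5031 = 2.5155
GRR = 0.49261 × 2.5155 = 1.23916

1.239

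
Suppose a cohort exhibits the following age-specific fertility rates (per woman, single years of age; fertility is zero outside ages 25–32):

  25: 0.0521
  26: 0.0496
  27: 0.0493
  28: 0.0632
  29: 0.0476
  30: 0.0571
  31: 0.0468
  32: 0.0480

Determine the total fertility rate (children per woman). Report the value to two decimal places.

Sum of ASFRs = 0.0521 + 0.0496 + 0.0493 + 0.0632 + 0.0476 + 0.0571 + 0.0468 + 0.0480 = 0.4137
TFR = 0.4137

0.41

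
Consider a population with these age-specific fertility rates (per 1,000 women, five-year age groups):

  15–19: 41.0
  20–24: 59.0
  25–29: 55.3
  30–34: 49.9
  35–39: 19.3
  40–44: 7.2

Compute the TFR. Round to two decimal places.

1.16

Sum of ASFRs = 41.0 + 59.0 + 55.3 + 49.9 + 19.3 + 7.2 = 231.7
TFR = 5 × 231.7 / 1000 = 1.1585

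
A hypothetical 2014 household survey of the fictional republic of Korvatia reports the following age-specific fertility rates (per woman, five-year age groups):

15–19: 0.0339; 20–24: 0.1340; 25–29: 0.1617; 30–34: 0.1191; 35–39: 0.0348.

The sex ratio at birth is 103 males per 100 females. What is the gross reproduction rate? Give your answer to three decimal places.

1.191

Proportion female at birth = 100 / (100 + 103) = 0.49261.
Sum of ASFRs = 0.0339 + 0.1340 + 0.1617 + 0.1191 + 0.0348 = 0.4835
TFR = 5 × 0.4835 = 2.4175
GRR = 0.49261 × 2.4175 = 1.19088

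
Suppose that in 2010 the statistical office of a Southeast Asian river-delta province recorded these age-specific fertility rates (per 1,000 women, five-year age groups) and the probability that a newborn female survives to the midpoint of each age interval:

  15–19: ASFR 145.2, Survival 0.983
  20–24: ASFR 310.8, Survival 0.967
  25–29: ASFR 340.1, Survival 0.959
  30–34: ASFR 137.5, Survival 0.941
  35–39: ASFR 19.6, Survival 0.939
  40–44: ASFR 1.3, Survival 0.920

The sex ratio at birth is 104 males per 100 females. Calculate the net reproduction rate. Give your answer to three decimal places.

2.251

Proportion female at birth = 100 / (100 + 104) = 0.49020.
Per-age-group product (5 × ASFR × survival probability):
  15–19: 5 × 145.2/1000 × 0.983 = 0.71366
  20–24: 5 × 310.8/1000 × 0.967 = 1.50272
  25–29: 5 × 340.1/1000 × 0.959 = 1.63078
  30–34: 5 × 137.5/1000 × 0.941 = 0.64694
  35–39: 5 × 19.6/1000 × 0.939 = 0.09202
  40–44: 5 × 1.3/1000 × 0.920 = 0.00598
Sum = 4.59210
NRR = 0.49020 × 4.59210 = 2.25105
NRR > 1, so each generation more than replaces itself.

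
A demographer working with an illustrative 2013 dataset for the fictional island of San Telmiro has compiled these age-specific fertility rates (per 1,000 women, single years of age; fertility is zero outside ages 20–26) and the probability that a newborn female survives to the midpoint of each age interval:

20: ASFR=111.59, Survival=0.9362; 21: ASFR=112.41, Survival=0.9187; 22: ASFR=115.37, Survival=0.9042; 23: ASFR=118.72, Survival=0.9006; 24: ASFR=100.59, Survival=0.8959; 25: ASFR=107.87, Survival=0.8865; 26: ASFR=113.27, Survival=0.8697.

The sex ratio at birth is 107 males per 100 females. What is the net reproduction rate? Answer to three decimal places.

Proportion female at birth = 100 / (100 + 107) = 0.48309.
Weighting each age-specific rate by interval width and survival:
  20: 1 × 111.59/1000 × 0.9362 = 0.10447
  21: 1 × 112.41/1000 × 0.9187 = 0.10327
  22: 1 × 115.37/1000 × 0.9042 = 0.10432
  23: 1 × 118.72/1000 × 0.9006 = 0.10692
  24: 1 × 100.59/1000 × 0.8959 = 0.09012
  25: 1 × 107.87/1000 × 0.8865 = 0.09563
  26: 1 × 113.27/1000 × 0.8697 = 0.09851
Sum = 0.70324
NRR = 0.48309 × 0.70324 = 0.33973
With NRR below 1 the population is below replacement fertility.

0.340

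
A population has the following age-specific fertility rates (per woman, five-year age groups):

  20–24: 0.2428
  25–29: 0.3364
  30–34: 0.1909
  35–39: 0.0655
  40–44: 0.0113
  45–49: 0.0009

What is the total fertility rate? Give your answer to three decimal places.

Sum of ASFRs = 0.2428 + 0.3364 + 0.1909 + 0.0655 + 0.0113 + 0.0009 = 0.8478
TFR = 5 × 0.8478 = 4.239

4.239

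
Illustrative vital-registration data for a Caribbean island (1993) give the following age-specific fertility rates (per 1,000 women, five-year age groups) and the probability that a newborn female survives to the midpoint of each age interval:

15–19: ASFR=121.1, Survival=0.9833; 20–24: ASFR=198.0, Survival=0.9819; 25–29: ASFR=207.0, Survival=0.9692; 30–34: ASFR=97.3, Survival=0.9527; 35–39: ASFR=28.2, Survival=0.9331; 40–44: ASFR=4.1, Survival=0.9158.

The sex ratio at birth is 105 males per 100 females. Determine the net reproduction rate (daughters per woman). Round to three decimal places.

1.553

Proportion female at birth = 100 / (100 + 105) = 0.48780.
Per-age-group product (5 × ASFR × survival probability):
  15–19: 5 × 121.1/1000 × 0.9833 = 0.59539
  20–24: 5 × 198.0/1000 × 0.9819 = 0.97208
  25–29: 5 × 207.0/1000 × 0.9692 = 1.00312
  30–34: 5 × 97.3/1000 × 0.9527 = 0.46349
  35–39: 5 × 28.2/1000 × 0.9331 = 0.13157
  40–44: 5 × 4.1/1000 × 0.9158 = 0.01877
Sum = 3.18442
NRR = 0.48780 × 3.18442 = 1.55336
An NRR exceeding 1 indicates intrinsic growth under these rates.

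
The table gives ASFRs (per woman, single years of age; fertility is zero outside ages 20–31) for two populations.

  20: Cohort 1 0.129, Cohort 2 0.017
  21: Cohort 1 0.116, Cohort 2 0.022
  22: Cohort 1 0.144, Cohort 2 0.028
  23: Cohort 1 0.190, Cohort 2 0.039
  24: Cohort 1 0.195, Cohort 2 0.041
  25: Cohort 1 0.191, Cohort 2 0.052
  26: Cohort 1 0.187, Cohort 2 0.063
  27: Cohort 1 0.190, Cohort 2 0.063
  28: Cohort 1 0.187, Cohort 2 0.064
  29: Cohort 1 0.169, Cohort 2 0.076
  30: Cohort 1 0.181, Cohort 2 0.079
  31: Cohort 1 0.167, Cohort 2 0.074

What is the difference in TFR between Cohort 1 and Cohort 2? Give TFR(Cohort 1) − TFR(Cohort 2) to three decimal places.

Cohort 1:
  Sum of ASFRs = 0.129 + 0.116 + 0.144 + 0.190 + 0.195 + 0.191 + 0.187 + 0.190 + 0.187 + 0.169 + 0.181 + 0.167 = 2.046
  TFR = 2.046
Cohort 2:
  Sum of ASFRs = 0.017 + 0.022 + 0.028 + 0.039 + 0.041 + 0.052 + 0.063 + 0.063 + 0.064 + 0.076 + 0.079 + 0.074 = 0.618
  TFR = 0.618
Difference = 2.046 − 0.618 = 1.428

1.428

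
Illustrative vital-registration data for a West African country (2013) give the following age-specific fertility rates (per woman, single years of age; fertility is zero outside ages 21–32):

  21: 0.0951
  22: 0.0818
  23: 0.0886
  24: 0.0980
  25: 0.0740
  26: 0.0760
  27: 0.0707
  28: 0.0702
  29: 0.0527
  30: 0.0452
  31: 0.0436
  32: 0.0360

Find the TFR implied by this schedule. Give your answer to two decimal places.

0.83

Sum of ASFRs = 0.0951 + 0.0818 + 0.0886 + 0.0980 + 0.0740 + 0.0760 + 0.0707 + 0.0702 + 0.0527 + 0.0452 + 0.0436 + 0.0360 = 0.8319
TFR = 0.8319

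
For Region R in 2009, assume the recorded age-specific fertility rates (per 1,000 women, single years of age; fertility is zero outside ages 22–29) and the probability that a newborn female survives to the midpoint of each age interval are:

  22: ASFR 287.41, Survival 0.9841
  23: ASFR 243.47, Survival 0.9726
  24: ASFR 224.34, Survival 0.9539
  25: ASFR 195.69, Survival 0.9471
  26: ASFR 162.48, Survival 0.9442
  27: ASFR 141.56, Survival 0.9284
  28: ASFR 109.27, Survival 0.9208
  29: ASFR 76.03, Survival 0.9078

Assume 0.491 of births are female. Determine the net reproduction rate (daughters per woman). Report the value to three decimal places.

0.674

Proportion female at birth = 0.491.
Per-age-group product (1 × ASFR × survival probability):
  22: 1 × 287.41/1000 × 0.9841 = 0.28284
  23: 1 × 243.47/1000 × 0.9726 = 0.23680
  24: 1 × 224.34/1000 × 0.9539 = 0.21400
  25: 1 × 195.69/1000 × 0.9471 = 0.18534
  26: 1 × 162.48/1000 × 0.9442 = 0.15341
  27: 1 × 141.56/1000 × 0.9284 = 0.13142
  28: 1 × 109.27/1000 × 0.9208 = 0.10062
  29: 1 × 76.03/1000 × 0.9078 = 0.06902
Sum = 1.37345
NRR = 0.491 × 1.37345 = 0.67436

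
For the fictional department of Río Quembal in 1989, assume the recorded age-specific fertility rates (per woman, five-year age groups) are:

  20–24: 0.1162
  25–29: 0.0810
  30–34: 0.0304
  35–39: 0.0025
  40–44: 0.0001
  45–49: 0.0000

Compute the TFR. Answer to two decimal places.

1.15

Sum of ASFRs = 0.1162 + 0.0810 + 0.0304 + 0.0025 + 0.0001 + 0.0000 = 0.2302
TFR = 5 × 0.2302 = 1.151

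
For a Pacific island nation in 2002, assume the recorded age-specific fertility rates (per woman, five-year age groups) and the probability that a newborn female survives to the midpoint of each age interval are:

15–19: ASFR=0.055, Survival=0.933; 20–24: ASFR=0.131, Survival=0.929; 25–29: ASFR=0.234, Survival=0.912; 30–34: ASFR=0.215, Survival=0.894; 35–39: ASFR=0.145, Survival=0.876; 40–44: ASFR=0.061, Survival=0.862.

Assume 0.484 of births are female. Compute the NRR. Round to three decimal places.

1.835

Proportion female at birth = 0.484.
Survival-weighted fertility by age (5·fₓ·Sₓ):
  15–19: 5 × 0.055 × 0.933 = 0.25658
  20–24: 5 × 0.131 × 0.929 = 0.60850
  25–29: 5 × 0.234 × 0.912 = 1.06704
  30–34: 5 × 0.215 × 0.894 = 0.96105
  35–39: 5 × 0.145 × 0.876 = 0.63510
  40–44: 5 × 0.061 × 0.862 = 0.26291
Sum = 3.79118
NRR = 0.484 × 3.79118 = 1.83493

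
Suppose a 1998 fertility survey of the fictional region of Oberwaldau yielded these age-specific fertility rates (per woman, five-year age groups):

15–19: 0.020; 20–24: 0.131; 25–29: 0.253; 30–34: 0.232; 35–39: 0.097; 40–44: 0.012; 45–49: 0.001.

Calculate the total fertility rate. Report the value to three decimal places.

3.730

Sum of ASFRs = 0.020 + 0.131 + 0.253 + 0.232 + 0.097 + 0.012 + 0.001 = 0.746
TFR = 5 × 0.746 = 3.73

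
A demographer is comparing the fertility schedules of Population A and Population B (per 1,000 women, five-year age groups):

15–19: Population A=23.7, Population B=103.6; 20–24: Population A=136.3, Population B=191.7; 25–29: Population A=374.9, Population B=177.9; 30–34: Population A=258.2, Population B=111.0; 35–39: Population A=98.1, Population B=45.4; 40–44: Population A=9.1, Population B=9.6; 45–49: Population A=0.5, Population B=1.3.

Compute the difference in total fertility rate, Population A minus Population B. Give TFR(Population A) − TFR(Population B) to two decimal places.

Population A:
  Sum of ASFRs = 23.7 + 136.3 + 374.9 + 258.2 + 98.1 + 9.1 + 0.5 = 900.8
  TFR = 5 × 900.8 / 1000 = 4.504
Population B:
  Sum of ASFRs = 103.6 + 191.7 + 177.9 + 111.0 + 45.4 + 9.6 + 1.3 = 640.5
  TFR = 5 × 640.5 / 1000 = 3.2025
Difference = 4.504 − 3.2025 = 1.3015

1.30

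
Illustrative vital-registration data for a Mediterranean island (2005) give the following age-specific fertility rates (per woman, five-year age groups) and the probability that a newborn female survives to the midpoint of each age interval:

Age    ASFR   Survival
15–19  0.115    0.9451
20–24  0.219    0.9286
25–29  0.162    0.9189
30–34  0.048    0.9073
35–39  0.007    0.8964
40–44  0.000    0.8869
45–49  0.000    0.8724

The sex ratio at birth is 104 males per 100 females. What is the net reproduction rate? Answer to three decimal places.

Proportion female at birth = 100 / (100 + 104) = 0.49020.
Each age group contributes 5 × ASFR × survival:
  15–19: 5 × 0.115 × 0.9451 = 0.54343
  20–24: 5 × 0.219 × 0.9286 = 1.01682
  25–29: 5 × 0.162 × 0.9189 = 0.74431
  30–34: 5 × 0.048 × 0.9073 = 0.21775
  35–39: 5 × 0.007 × 0.8964 = 0.03137
  40–44: 5 × 0.000 × 0.8869 = 0.00000
  45–49: 5 × 0.000 × 0.8724 = 0.00000
Sum = 2.55368
NRR = 0.49020 × 2.55368 = 1.25181

1.252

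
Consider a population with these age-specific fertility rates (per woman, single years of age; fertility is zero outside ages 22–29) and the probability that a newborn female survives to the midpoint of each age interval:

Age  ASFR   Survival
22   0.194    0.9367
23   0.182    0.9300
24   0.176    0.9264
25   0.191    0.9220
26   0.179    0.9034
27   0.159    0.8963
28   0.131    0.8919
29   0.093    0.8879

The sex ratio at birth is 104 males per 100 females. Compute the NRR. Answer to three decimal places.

0.585

Proportion female at birth = 100 / (100 + 104) = 0.49020.
Per-age-group product (1 × ASFR × survival probability):
  22: 1 × 0.194 × 0.9367 = 0.18172
  23: 1 × 0.182 × 0.9300 = 0.16926
  24: 1 × 0.176 × 0.9264 = 0.16305
  25: 1 × 0.191 × 0.9220 = 0.17610
  26: 1 × 0.179 × 0.9034 = 0.16171
  27: 1 × 0.159 × 0.8963 = 0.14251
  28: 1 × 0.131 × 0.8919 = 0.11684
  29: 1 × 0.093 × 0.8879 = 0.08257
Sum = 1.19376
NRR = 0.49020 × 1.19376 = 0.58518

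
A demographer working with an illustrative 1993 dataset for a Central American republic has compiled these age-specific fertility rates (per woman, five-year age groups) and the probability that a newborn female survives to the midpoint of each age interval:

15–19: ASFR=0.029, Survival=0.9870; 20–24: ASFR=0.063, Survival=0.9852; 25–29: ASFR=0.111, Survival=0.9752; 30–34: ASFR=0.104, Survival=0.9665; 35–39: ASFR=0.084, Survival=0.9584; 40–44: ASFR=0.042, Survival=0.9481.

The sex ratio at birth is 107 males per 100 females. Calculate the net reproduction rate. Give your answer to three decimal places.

Proportion female at birth = 100 / (100 + 107) = 0.48309.
Weighting each age-specific rate by interval width and survival:
  15–19: 5 × 0.029 × 0.9870 = 0.14312
  20–24: 5 × 0.063 × 0.9852 = 0.31034
  25–29: 5 × 0.111 × 0.9752 = 0.54124
  30–34: 5 × 0.104 × 0.9665 = 0.50258
  35–39: 5 × 0.084 × 0.9584 = 0.40253
  40–44: 5 × 0.042 × 0.9481 = 0.19910
Sum = 2.09891
NRR = 0.48309 × 2.09891 = 1.01396
With NRR above 1 the population is above replacement fertility.

1.014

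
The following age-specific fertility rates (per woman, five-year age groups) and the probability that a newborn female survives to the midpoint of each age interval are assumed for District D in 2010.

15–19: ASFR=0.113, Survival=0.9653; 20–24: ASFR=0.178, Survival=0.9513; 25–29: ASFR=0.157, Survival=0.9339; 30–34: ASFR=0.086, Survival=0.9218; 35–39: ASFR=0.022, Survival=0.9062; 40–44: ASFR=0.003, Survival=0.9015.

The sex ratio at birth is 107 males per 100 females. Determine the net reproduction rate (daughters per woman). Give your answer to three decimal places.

Proportion female at birth = 100 / (100 + 107) = 0.48309.
Weighting each age-specific rate by interval width and survival:
  15–19: 5 × 0.113 × 0.9653 = 0.54539
  20–24: 5 × 0.178 × 0.9513 = 0.84666
  25–29: 5 × 0.157 × 0.9339 = 0.73311
  30–34: 5 × 0.086 × 0.9218 = 0.39637
  35–39: 5 × 0.022 × 0.9062 = 0.09968
  40–44: 5 × 0.003 × 0.9015 = 0.01352
Sum = 2.63473
NRR = 0.48309 × 2.63473 = 1.27281

1.273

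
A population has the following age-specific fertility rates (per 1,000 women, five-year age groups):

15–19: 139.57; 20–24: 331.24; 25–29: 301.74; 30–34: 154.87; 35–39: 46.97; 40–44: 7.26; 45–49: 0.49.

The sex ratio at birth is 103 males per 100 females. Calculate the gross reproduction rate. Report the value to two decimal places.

Proportion female at birth = 100 / (100 + 103) = 0.49261.
Sum of ASFRs = 139.57 + 331.24 + 301.74 + 154.87 + 46.97 + 7.26 + 0.49 = 982.14
TFR = 5 × 982.14 / 1000 = 4.9107
GRR = 0.49261 × 4.9107 = 2.41906

2.42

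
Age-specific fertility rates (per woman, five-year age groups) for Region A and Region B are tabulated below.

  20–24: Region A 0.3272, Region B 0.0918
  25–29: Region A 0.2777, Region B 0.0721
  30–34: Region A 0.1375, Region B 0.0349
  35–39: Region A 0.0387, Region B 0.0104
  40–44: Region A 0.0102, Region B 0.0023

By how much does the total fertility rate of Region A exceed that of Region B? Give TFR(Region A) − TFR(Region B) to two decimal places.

2.90

Region A:
  Sum of ASFRs = 0.3272 + 0.2777 + 0.1375 + 0.0387 + 0.0102 = 0.7913
  TFR = 5 × 0.7913 = 3.9565
Region B:
  Sum of ASFRs = 0.0918 + 0.0721 + 0.0349 + 0.0104 + 0.0023 = 0.2115
  TFR = 5 × 0.2115 = 1.0575
Difference = 3.9565 − 1.0575 = 2.899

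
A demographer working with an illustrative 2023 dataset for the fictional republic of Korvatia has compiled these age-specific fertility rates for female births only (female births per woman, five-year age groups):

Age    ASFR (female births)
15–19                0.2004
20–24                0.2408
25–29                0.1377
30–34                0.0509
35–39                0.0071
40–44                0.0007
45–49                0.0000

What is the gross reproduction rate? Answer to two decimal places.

Sum of female ASFRs = 0.2004 + 0.2408 + 0.1377 + 0.0509 + 0.0071 + 0.0007 + 0.0000 = 0.6376
GRR = 5 × 0.6376 = 3.188

3.19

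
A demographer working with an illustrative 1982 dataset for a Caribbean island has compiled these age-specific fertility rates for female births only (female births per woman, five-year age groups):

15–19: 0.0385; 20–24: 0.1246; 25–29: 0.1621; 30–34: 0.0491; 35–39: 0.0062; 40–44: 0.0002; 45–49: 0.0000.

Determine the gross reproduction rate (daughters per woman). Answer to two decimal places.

1.90

Sum of female ASFRs = 0.0385 + 0.1246 + 0.1621 + 0.0491 + 0.0062 + 0.0002 + 0.0000 = 0.3807
GRR = 5 × 0.3807 = 1.9035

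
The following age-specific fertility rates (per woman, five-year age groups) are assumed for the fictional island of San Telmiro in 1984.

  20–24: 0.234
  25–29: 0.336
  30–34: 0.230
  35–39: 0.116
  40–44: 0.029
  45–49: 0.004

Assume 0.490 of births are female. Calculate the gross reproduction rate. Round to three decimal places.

Proportion female at birth = 0.490.
Sum of ASFRs = 0.234 + 0.336 + 0.230 + 0.116 + 0.029 + 0.004 = 0.949
TFR = 5 × 0.949 = 4.745
GRR = 0.490 × 4.745 = 2.32505

2.325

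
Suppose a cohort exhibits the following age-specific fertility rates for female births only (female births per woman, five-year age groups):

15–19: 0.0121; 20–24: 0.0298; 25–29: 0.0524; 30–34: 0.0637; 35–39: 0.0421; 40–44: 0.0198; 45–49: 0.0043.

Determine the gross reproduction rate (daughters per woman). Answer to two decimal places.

Sum of female ASFRs = 0.0121 + 0.0298 + 0.0524 + 0.0637 + 0.0421 + 0.0198 + 0.0043 = 0.2242
GRR = 5 × 0.2242 = 1.121

1.12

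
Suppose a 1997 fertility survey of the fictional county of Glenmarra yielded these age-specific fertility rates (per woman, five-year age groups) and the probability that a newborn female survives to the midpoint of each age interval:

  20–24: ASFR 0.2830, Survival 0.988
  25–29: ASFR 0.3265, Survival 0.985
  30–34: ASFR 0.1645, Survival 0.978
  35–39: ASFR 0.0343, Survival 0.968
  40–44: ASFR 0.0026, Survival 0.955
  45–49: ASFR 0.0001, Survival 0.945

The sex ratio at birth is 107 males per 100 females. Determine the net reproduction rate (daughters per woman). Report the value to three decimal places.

1.927

Proportion female at birth = 100 / (100 + 107) = 0.48309.
Each age group contributes 5 × ASFR × survival:
  20–24: 5 × 0.2830 × 0.988 = 1.39802
  25–29: 5 × 0.3265 × 0.985 = 1.60801
  30–34: 5 × 0.1645 × 0.978 = 0.80441
  35–39: 5 × 0.0343 × 0.968 = 0.16601
  40–44: 5 × 0.0026 × 0.955 = 0.01242
  45–49: 5 × 0.0001 × 0.945 = 0.00047
Sum = 3.98934
NRR = 0.48309 × 3.98934 = 1.92721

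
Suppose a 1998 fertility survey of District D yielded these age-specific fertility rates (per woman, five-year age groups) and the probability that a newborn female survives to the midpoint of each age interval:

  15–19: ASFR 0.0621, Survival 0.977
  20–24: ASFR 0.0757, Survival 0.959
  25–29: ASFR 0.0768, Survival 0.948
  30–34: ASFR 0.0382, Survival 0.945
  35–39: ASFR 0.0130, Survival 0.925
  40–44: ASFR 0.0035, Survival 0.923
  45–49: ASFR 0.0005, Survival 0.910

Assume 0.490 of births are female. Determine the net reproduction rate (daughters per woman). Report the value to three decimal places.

0.632

Proportion female at birth = 0.490.
Weighting each age-specific rate by interval width and survival:
  15–19: 5 × 0.0621 × 0.977 = 0.30336
  20–24: 5 × 0.0757 × 0.959 = 0.36298
  25–29: 5 × 0.0768 × 0.948 = 0.36403
  30–34: 5 × 0.0382 × 0.945 = 0.18050
  35–39: 5 × 0.0130 × 0.925 = 0.06013
  40–44: 5 × 0.0035 × 0.923 = 0.01615
  45–49: 5 × 0.0005 × 0.910 = 0.00228
Sum = 1.28943
NRR = 0.490 × 1.28943 = 0.63182
NRR < 1, so the cohort does not fully replace itself.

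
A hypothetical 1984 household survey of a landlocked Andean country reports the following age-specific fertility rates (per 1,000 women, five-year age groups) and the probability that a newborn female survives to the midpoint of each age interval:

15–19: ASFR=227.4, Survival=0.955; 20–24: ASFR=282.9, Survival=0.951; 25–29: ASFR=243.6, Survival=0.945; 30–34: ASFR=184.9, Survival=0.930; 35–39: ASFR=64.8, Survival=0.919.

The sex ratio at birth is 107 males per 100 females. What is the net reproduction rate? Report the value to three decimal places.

Proportion female at birth = 100 / (100 + 107) = 0.48309.
Each age group contributes 5 × ASFR × survival:
  15–19: 5 × 227.4/1000 × 0.955 = 1.08584
  20–24: 5 × 282.9/1000 × 0.951 = 1.34519
  25–29: 5 × 243.6/1000 × 0.945 = 1.15101
  30–34: 5 × 184.9/1000 × 0.930 = 0.85979
  35–39: 5 × 64.8/1000 × 0.919 = 0.29776
Sum = 4.73959
NRR = 0.48309 × 4.73959 = 2.28965
With NRR above 1 the population is above replacement fertility.

2.290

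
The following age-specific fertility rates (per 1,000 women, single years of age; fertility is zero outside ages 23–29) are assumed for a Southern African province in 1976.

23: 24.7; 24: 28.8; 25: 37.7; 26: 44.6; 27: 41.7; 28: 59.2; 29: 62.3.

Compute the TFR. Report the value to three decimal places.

Sum of ASFRs = 24.7 + 28.8 + 37.7 + 44.6 + 41.7 + 59.2 + 62.3 = 299.0
TFR = 299.0 / 1000 = 0.299

0.299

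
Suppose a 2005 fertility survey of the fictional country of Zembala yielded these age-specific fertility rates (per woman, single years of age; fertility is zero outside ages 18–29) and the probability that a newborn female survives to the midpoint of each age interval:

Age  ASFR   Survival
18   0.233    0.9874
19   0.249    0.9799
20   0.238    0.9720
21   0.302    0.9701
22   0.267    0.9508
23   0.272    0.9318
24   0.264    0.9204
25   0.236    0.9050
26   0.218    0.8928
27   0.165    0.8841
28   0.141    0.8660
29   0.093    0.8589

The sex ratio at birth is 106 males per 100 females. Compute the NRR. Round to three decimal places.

Proportion female at birth = 100 / (100 + 106) = 0.48544.
Per-age-group product (1 × ASFR × survival probability):
  18: 1 × 0.233 × 0.9874 = 0.23006
  19: 1 × 0.249 × 0.9799 = 0.24400
  20: 1 × 0.238 × 0.9720 = 0.23134
  21: 1 × 0.302 × 0.9701 = 0.29297
  22: 1 × 0.267 × 0.9508 = 0.25386
  23: 1 × 0.272 × 0.9318 = 0.25345
  24: 1 × 0.264 × 0.9204 = 0.24299
  25: 1 × 0.236 × 0.9050 = 0.21358
  26: 1 × 0.218 × 0.8928 = 0.19463
  27: 1 × 0.165 × 0.8841 = 0.14588
  28: 1 × 0.141 × 0.8660 = 0.12211
  29: 1 × 0.093 × 0.8589 = 0.07988
Sum = 2.50475
NRR = 0.48544 × 2.50475 = 1.21591

1.216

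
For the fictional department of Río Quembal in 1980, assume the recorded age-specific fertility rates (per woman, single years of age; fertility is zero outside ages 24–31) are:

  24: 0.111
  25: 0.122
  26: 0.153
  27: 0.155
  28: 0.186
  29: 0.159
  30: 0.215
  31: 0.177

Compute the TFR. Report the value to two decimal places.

1.28

Sum of ASFRs = 0.111 + 0.122 + 0.153 + 0.155 + 0.186 + 0.159 + 0.215 + 0.177 = 1.278
TFR = 1.278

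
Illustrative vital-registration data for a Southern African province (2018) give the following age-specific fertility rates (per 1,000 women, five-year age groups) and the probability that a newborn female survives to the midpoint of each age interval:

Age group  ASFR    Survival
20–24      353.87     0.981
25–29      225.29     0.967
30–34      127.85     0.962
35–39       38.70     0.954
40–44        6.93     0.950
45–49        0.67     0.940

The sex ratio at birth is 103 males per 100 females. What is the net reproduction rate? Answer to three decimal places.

Proportion female at birth = 100 / (100 + 103) = 0.49261.
Each age group contributes 5 × ASFR × survival:
  20–24: 5 × 353.87/1000 × 0.981 = 1.73573
  25–29: 5 × 225.29/1000 × 0.967 = 1.08928
  30–34: 5 × 127.85/1000 × 0.962 = 0.61496
  35–39: 5 × 38.70/1000 × 0.954 = 0.18460
  40–44: 5 × 6.93/1000 × 0.950 = 0.03292
  45–49: 5 × 0.67/1000 × 0.940 = 0.00315
Sum = 3.66064
NRR = 0.49261 × 3.66064 = 1.80327
NRR > 1, so each generation more than replaces itself.

1.803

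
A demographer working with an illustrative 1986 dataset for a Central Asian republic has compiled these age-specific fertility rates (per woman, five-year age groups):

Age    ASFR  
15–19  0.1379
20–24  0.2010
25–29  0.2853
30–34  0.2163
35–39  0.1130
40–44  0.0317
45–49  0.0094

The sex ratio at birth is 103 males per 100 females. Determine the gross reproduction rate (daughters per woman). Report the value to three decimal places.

Proportion female at birth = 100 / (100 + 103) = 0.49261.
Sum of ASFRs = 0.1379 + 0.2010 + 0.2853 + 0.2163 + 0.1130 + 0.0317 + 0.0094 = 0.9946
TFR = 5 × 0.9946 = 4.973
GRR = 0.49261 × 4.973 = 2.44975

2.450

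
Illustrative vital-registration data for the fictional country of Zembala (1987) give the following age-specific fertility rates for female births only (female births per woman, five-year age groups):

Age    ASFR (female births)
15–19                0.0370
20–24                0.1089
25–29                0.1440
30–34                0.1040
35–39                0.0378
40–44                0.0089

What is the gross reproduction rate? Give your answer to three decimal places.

2.203

Sum of female ASFRs = 0.0370 + 0.1089 + 0.1440 + 0.1040 + 0.0378 + 0.0089 = 0.4406
GRR = 5 × 0.4406 = 2.203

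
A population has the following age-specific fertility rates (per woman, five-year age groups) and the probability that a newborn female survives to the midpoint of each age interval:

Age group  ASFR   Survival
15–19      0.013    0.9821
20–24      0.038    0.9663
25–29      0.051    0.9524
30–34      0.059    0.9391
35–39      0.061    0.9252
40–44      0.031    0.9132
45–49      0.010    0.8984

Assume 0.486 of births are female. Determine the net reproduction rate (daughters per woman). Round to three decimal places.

Proportion female at birth = 0.486.
Each age group contributes 5 × ASFR × survival:
  15–19: 5 × 0.013 × 0.9821 = 0.06384
  20–24: 5 × 0.038 × 0.9663 = 0.18360
  25–29: 5 × 0.051 × 0.9524 = 0.24286
  30–34: 5 × 0.059 × 0.9391 = 0.27703
  35–39: 5 × 0.061 × 0.9252 = 0.28219
  40–44: 5 × 0.031 × 0.9132 = 0.14155
  45–49: 5 × 0.010 × 0.8984 = 0.04492
Sum = 1.23599
NRR = 0.486 × 1.23599 = 0.60069
NRR < 1, so the cohort does not fully replace itself.

0.601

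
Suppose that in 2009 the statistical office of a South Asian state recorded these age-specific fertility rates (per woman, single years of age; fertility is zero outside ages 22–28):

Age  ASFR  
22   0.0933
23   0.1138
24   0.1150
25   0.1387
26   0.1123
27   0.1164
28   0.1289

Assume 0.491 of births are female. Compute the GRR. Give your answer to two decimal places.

Proportion female at birth = 0.491.
Sum of ASFRs = 0.0933 + 0.1138 + 0.1150 + 0.1387 + 0.1123 + 0.1164 + 0.1289 = 0.8184
TFR = 0.8184
GRR = 0.491 × 0.8184 = 0.40183

0.40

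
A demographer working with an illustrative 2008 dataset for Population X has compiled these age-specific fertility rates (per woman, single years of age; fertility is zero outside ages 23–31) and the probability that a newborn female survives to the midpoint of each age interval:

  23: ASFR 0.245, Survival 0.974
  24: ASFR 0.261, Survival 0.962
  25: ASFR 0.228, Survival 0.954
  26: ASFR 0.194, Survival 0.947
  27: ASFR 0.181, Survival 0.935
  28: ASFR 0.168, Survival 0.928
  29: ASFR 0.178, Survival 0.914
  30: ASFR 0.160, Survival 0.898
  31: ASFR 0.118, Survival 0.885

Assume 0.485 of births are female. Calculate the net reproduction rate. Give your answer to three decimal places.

0.789

Proportion female at birth = 0.485.
Survival-weighted fertility by age (1·fₓ·Sₓ):
  23: 1 × 0.245 × 0.974 = 0.23863
  24: 1 × 0.261 × 0.962 = 0.25108
  25: 1 × 0.228 × 0.954 = 0.21751
  26: 1 × 0.194 × 0.947 = 0.18372
  27: 1 × 0.181 × 0.935 = 0.16924
  28: 1 × 0.168 × 0.928 = 0.15590
  29: 1 × 0.178 × 0.914 = 0.16269
  30: 1 × 0.160 × 0.898 = 0.14368
  31: 1 × 0.118 × 0.885 = 0.10443
Sum = 1.62688
NRR = 0.485 × 1.62688 = 0.78904
An NRR under 1 implies long-run decline under these rates.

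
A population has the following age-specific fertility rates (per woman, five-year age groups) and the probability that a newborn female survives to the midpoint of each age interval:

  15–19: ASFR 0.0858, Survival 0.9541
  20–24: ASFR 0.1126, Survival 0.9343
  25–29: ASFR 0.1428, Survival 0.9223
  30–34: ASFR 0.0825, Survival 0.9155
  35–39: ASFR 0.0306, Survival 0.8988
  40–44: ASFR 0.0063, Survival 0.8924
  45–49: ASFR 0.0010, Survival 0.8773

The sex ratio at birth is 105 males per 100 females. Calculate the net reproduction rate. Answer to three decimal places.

Proportion female at birth = 100 / (100 + 105) = 0.48780.
Survival-weighted fertility by age (5·fₓ·Sₓ):
  15–19: 5 × 0.0858 × 0.9541 = 0.40931
  20–24: 5 × 0.1126 × 0.9343 = 0.52601
  25–29: 5 × 0.1428 × 0.9223 = 0.65852
  30–34: 5 × 0.0825 × 0.9155 = 0.37764
  35–39: 5 × 0.0306 × 0.8988 = 0.13752
  40–44: 5 × 0.0063 × 0.8924 = 0.02811
  45–49: 5 × 0.0010 × 0.8773 = 0.00439
Sum = 2.14150
NRR = 0.48780 × 2.14150 = 1.04462

1.045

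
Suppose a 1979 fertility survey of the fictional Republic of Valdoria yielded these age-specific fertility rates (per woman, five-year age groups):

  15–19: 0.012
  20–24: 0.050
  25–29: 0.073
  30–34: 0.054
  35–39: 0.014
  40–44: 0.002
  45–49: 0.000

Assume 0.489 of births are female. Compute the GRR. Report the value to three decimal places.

0.501

Proportion female at birth = 0.489.
Sum of ASFRs = 0.012 + 0.050 + 0.073 + 0.054 + 0.014 + 0.002 + 0.000 = 0.205
TFR = 5 × 0.205 = 1.025
GRR = 0.489 × 1.025 = 0.50123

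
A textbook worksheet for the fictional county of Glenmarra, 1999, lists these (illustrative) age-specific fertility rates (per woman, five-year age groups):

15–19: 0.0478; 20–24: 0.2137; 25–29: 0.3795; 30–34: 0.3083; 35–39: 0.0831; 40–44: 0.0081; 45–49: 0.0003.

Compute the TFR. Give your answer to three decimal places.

5.204

Sum of ASFRs = 0.0478 + 0.2137 + 0.3795 + 0.3083 + 0.0831 + 0.0081 + 0.0003 = 1.0408
TFR = 5 × 1.0408 = 5.204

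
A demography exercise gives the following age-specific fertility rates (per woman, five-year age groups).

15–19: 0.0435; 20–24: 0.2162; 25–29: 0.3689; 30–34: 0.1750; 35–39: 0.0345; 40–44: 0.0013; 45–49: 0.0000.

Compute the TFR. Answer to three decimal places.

Sum of ASFRs = 0.0435 + 0.2162 + 0.3689 + 0.1750 + 0.0345 + 0.0013 + 0.0000 = 0.8394
TFR = 5 × 0.8394 = 4.197

4.197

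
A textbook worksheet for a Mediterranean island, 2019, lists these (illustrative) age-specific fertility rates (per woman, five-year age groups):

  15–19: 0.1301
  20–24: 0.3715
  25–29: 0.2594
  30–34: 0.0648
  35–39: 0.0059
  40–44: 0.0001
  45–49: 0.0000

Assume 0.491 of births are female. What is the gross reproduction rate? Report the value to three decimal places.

2.042

Proportion female at birth = 0.491.
Sum of ASFRs = 0.1301 + 0.3715 + 0.2594 + 0.0648 + 0.0059 + 0.0001 + 0.0000 = 0.8318
TFR = 5 × 0.8318 = 4.159
GRR = 0.491 × 4.159 = 2.04207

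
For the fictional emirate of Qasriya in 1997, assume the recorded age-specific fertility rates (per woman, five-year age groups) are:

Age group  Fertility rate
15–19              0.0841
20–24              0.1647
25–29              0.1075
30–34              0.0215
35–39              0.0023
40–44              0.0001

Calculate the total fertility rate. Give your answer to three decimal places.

1.901

Sum of ASFRs = 0.0841 + 0.1647 + 0.1075 + 0.0215 + 0.0023 + 0.0001 = 0.3802
TFR = 5 × 0.3802 = 1.901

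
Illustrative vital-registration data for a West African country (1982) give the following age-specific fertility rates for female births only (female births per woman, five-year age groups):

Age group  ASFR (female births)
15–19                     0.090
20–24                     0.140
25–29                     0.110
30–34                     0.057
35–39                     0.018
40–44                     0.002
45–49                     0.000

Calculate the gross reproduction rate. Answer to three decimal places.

2.085

Sum of female ASFRs = 0.090 + 0.140 + 0.110 + 0.057 + 0.018 + 0.002 + 0.000 = 0.417
GRR = 5 × 0.417 = 2.085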